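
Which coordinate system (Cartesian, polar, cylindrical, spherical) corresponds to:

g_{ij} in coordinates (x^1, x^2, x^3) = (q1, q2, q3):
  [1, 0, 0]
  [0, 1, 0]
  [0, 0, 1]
All components are constant and the metric is the identity, i.e. orthonormal rectilinear coordinates.
Cartesian (3D) coordinates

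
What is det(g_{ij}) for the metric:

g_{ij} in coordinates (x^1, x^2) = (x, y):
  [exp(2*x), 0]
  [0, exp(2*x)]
For a 2×2 metric: det(g) = g_{11}·g_{22} - g_{12}·g_{21}
= (exp(2*x))·(exp(2*x)) - (0)·(0)
= exp(4*x) - 0
det(g) = exp(4*x)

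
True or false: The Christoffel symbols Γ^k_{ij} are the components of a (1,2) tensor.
Under a change of coordinates Γ picks up an inhomogeneous term ∂²x/∂x'∂x'; e.g. Γ = 0 in Cartesian coordinates but Γ^r_{θθ} = -r in polar coordinates on the same flat plane.
False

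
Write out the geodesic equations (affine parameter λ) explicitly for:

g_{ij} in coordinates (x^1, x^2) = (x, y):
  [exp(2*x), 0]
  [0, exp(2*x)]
Geodesic equation: d^2x^k/dλ^2 + Γ^k_{ij} (dx^i/dλ)(dx^j/dλ) = 0.
Non-zero Christoffel symbols:
Γ^x_{x x} = 1
Γ^x_{y y} = -1
Γ^y_{x y} = 1
Substituting (the symmetric pair Γ^k_{ij}, Γ^k_{ji} combines into a factor 2):
d^2x/dλ^2 + (dx/dλ)^2 - (dy/dλ)^2 = 0
d^2y/dλ^2 + 2 (dx/dλ)(dy/dλ) = 0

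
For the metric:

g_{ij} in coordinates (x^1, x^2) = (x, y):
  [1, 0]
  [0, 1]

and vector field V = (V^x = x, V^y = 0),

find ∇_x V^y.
All Christoffel symbols are zero.
∇_x V^y = ∂_x V^y + Γ^y_{x j} V^j
  = (0) + (0)(x) + (0)(0)
  = 0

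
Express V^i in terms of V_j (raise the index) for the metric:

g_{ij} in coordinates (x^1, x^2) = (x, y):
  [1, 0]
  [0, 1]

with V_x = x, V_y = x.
Inverse metric (diagonal): g^{xx} = 1, g^{yy} = 1
V^i = g^{ij} V_j:
V^x = (1)(x) + (0)(x) = x
V^y = (0)(x) + (1)(x) = x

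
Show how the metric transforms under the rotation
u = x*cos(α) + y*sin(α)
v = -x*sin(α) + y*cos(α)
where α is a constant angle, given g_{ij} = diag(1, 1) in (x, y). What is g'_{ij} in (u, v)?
Invert the transformation: x = u*cos(α) - v*sin(α), y = u*sin(α) + v*cos(α)
g'_{ij} = (∂x^k/∂x'^i)(∂x^l/∂x'^j) g_{kl}; with g_{kl} = δ_{kl} this is Σ_k (∂x^k/∂x'^i)(∂x^k/∂x'^j).
Jacobian: ∂x/∂u = cos(α), ∂x/∂v = -sin(α), ∂y/∂u = sin(α), ∂y/∂v = cos(α)
g'_{uu} = (cos(α))(cos(α)) + (sin(α))(sin(α)) = 1
g'_{uv} = (cos(α))(-sin(α)) + (sin(α))(cos(α)) = 0
g'_{vv} = (-sin(α))(-sin(α)) + (cos(α))(cos(α)) = 1
g'_{ij} = diag(1, 1)
The Euclidean metric is invariant under rotations.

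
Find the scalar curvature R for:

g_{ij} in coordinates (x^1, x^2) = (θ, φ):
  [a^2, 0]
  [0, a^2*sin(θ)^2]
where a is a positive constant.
Non-zero Christoffel symbols (Γ^k_{ij} = Γ^k_{ji}):
Γ^θ_{φ φ} = -sin(2*θ)/2
Γ^φ_{θ φ} = 1/tan(θ)
Ricci tensor (R_{ij} = R^k_{ikj}): R_{θθ} = 1, R_{θφ} = 0, R_{φφ} = sin(θ)^2
Inverse metric: g^{θθ} = 1/a^2, g^{φφ} = 1/(a^2*sin(θ)^2)
R = g^{ij} R_{ij} = (1/a^2)(1) + (1/(a^2*sin(θ)^2))(sin(θ)^2) = 2/a^2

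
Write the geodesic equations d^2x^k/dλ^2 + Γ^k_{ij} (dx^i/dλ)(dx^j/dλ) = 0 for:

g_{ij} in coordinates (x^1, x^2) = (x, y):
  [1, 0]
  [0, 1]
Geodesic equation: d^2x^k/dλ^2 + Γ^k_{ij} (dx^i/dλ)(dx^j/dλ) = 0.
All Christoffel symbols vanish, so the geodesics are straight lines:
d^2x/dλ^2 = 0
d^2y/dλ^2 = 0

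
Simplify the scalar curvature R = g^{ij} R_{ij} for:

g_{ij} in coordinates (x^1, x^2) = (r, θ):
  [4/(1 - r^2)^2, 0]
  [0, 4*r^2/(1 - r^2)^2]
Non-zero Christoffel symbols (Γ^k_{ij} = Γ^k_{ji}):
Γ^r_{r r} = 2*r/(1 - r^2)
Γ^r_{θ θ} = (r^3 + r)/(r^2 - 1)
Γ^θ_{r θ} = (-r^2 - 1)/(r^3 - r)
Ricci tensor (R_{ij} = R^k_{ikj}): R_{rr} = -4/(r^2 - 1)^2, R_{rθ} = 0, R_{θθ} = -4*r^2/(r^2 - 1)^2
Inverse metric: g^{rr} = (1 - r^2)^2/4, g^{θθ} = (1 - r^2)^2/(4*r^2)
R = g^{ij} R_{ij} = ((1 - r^2)^2/4)(-4/(r^2 - 1)^2) + ((1 - r^2)^2/(4*r^2))(-4*r^2/(r^2 - 1)^2) = -2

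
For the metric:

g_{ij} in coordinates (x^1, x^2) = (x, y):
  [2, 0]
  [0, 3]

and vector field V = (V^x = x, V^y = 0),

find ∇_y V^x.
All Christoffel symbols are zero.
∇_y V^x = ∂_y V^x + Γ^x_{y j} V^j
  = (0) + (0)(x) + (0)(0)
  = 0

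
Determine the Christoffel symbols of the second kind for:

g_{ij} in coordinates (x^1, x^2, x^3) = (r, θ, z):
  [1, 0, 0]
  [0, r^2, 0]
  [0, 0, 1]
Using Γ^k_{ij} = (1/2) g^{km} (∂_i g_{mj} + ∂_j g_{mi} - ∂_m g_{ij}); the metric is diagonal, so only the m = k term contributes.
Non-zero symbols (using the symmetry Γ^k_{ij} = Γ^k_{ji}):
Γ^r_{θ θ} = (1/2) g^{rr} (∂_θ g_{rθ} + ∂_θ g_{rθ} - ∂_r g_{θθ}) = (1/2)(1)((0) + (0) - (2*r)) = -r
Γ^θ_{r θ} = (1/2) g^{θθ} (∂_r g_{θθ} + ∂_θ g_{θr} - ∂_θ g_{rθ}) = (1/2)(1/r^2)((2*r) + (0) - (0)) = 1/r
All other Christoffel symbols are zero.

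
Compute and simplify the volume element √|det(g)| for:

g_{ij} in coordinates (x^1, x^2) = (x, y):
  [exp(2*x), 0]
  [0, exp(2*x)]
det(g) = exp(4*x)
√|det(g)| = exp(2*x)
Volume element: dV = exp(2*x) dx dy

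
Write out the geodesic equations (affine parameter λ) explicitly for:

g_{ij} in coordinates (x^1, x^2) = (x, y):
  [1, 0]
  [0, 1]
Geodesic equation: d^2x^k/dλ^2 + Γ^k_{ij} (dx^i/dλ)(dx^j/dλ) = 0.
All Christoffel symbols vanish, so the geodesics are straight lines:
d^2x/dλ^2 = 0
d^2y/dλ^2 = 0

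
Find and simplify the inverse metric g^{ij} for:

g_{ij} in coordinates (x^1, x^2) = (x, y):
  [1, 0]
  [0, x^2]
The metric is diagonal, so g^{ij} is diagonal with entries 1/g_{ii}: diag(1, 1/(x^2)).
g^{ij}:
  [1, 0]
  [0, 1/x^2]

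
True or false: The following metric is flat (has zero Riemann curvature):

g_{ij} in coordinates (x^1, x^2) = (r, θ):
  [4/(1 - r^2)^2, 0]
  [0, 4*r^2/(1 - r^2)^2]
Non-zero Christoffel symbols:
Γ^r_{r r} = 2*r/(1 - r^2)
Γ^r_{θ θ} = (r^3 + r)/(r^2 - 1)
Γ^θ_{r θ} = (-r^2 - 1)/(r^3 - r)
Ricci tensor: R_{rr} = -4/(r^2 - 1)^2, R_{rθ} = 0, R_{θθ} = -4*r^2/(r^2 - 1)^2
The Ricci tensor is non-zero, so the Riemann tensor is non-zero: not flat.
False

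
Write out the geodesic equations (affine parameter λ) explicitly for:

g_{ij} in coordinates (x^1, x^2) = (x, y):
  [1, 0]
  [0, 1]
Geodesic equation: d^2x^k/dλ^2 + Γ^k_{ij} (dx^i/dλ)(dx^j/dλ) = 0.
All Christoffel symbols vanish, so the geodesics are straight lines:
d^2x/dλ^2 = 0
d^2y/dλ^2 = 0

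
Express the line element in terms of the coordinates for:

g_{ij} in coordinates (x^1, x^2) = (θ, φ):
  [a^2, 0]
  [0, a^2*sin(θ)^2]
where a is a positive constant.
ds^2 = g_{ij} dx^i dx^j; only the non-zero components contribute.
ds^2 = a^2 dθ^2 + a^2*sin(θ)^2 dφ^2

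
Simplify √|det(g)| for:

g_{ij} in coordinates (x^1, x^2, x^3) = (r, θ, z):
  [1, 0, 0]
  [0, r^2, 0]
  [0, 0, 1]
det(g) = r^2
√|det(g)| = r
Volume element: dV = r dr dθ dz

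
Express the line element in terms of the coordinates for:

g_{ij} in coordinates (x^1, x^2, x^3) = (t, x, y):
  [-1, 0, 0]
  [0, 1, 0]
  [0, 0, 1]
ds^2 = g_{ij} dx^i dx^j; only the non-zero components contribute.
ds^2 = -dt^2 + dx^2 + dy^2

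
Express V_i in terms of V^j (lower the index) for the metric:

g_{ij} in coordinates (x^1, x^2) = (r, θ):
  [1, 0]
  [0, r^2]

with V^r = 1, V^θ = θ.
V_i = g_{ij} V^j:
V_r = (1)(1) + (0)(θ) = 1
V_θ = (0)(1) + (r^2)(θ) = r^2*θ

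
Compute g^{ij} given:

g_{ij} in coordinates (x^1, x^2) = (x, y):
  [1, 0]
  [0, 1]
The metric is diagonal, so g^{ij} is diagonal with entries 1/g_{ii}: diag(1, 1).
g^{ij}:
  [1, 0]
  [0, 1]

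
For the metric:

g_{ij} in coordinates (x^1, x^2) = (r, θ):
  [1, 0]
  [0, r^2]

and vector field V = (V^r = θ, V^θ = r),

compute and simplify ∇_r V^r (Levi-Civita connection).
Non-zero Christoffel symbols:
Γ^r_{θ θ} = -r
Γ^θ_{r θ} = 1/r
∇_r V^r = ∂_r V^r + Γ^r_{r j} V^j
  = (0) + (0)(θ) + (0)(r)
  = 0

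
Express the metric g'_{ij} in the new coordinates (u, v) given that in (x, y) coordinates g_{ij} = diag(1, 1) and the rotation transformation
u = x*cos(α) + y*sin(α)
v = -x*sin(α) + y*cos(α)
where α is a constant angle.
Invert the transformation: x = u*cos(α) - v*sin(α), y = u*sin(α) + v*cos(α)
g'_{ij} = (∂x^k/∂x'^i)(∂x^l/∂x'^j) g_{kl}; with g_{kl} = δ_{kl} this is Σ_k (∂x^k/∂x'^i)(∂x^k/∂x'^j).
Jacobian: ∂x/∂u = cos(α), ∂x/∂v = -sin(α), ∂y/∂u = sin(α), ∂y/∂v = cos(α)
g'_{uu} = (cos(α))(cos(α)) + (sin(α))(sin(α)) = 1
g'_{uv} = (cos(α))(-sin(α)) + (sin(α))(cos(α)) = 0
g'_{vv} = (-sin(α))(-sin(α)) + (cos(α))(cos(α)) = 1
g'_{ij} = diag(1, 1)
The Euclidean metric is invariant under rotations.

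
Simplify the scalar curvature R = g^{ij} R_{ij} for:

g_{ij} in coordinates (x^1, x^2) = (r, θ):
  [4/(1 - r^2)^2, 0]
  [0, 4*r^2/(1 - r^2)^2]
Non-zero Christoffel symbols (Γ^k_{ij} = Γ^k_{ji}):
Γ^r_{r r} = 2*r/(1 - r^2)
Γ^r_{θ θ} = (r^3 + r)/(r^2 - 1)
Γ^θ_{r θ} = (-r^2 - 1)/(r^3 - r)
Ricci tensor (R_{ij} = R^k_{ikj}): R_{rr} = -4/(r^2 - 1)^2, R_{rθ} = 0, R_{θθ} = -4*r^2/(r^2 - 1)^2
Inverse metric: g^{rr} = (1 - r^2)^2/4, g^{θθ} = (1 - r^2)^2/(4*r^2)
R = g^{ij} R_{ij} = ((1 - r^2)^2/4)(-4/(r^2 - 1)^2) + ((1 - r^2)^2/(4*r^2))(-4*r^2/(r^2 - 1)^2) = -2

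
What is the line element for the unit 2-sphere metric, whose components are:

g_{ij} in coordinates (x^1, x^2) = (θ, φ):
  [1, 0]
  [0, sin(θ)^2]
ds^2 = g_{ij} dx^i dx^j; only the non-zero components contribute.
ds^2 = dθ^2 + sin(θ)^2 dφ^2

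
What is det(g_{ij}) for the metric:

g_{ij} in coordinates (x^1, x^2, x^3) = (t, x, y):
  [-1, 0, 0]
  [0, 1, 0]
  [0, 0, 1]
Diagonal metric: det(g) = g_{11}·g_{22}·g_{33}
= (-1)·(1)·(1)
det(g) = -1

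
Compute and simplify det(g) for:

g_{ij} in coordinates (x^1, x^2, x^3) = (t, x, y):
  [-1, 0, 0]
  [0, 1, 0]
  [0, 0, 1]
Diagonal metric: det(g) = g_{11}·g_{22}·g_{33}
= (-1)·(1)·(1)
det(g) = -1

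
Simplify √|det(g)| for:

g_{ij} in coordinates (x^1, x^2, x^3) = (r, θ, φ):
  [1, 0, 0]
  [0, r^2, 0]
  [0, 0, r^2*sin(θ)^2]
det(g) = r^4*sin(θ)^2
√|det(g)| = r^2*sin(θ) (taking 0 < θ < π so that |sin(θ)| = sin(θ))
Volume element: dV = r^2*sin(θ) dr dθ dφ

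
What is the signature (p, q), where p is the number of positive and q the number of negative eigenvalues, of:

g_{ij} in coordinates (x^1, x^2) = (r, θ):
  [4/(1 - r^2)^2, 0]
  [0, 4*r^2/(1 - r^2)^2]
The metric is diagonal, so its eigenvalues are the diagonal entries: 4/(1 - r^2)^2, 4*r^2/(1 - r^2)^2 (at a generic point, where coordinate-dependent entries are positive).
2 positive, 0 negative.
(2, 0) - Riemannian (positive definite)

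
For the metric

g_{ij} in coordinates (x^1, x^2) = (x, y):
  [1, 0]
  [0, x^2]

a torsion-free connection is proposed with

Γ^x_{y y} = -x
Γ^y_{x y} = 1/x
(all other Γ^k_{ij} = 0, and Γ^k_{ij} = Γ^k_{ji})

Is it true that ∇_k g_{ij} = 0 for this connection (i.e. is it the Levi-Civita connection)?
Using ∇_k g_{ij} = ∂_k g_{ij} - Γ^m_{ki} g_{mj} - Γ^m_{kj} g_{im}:
e.g. ∇_x g_{yy} = (2*x) - (x) - (x) = 0
Every component ∇_k g_{ij} vanishes: the connection is metric compatible.
Yes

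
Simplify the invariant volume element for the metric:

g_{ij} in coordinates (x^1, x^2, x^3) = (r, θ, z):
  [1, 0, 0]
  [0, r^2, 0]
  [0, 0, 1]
det(g) = r^2
√|det(g)| = r
Volume element: dV = r dr dθ dz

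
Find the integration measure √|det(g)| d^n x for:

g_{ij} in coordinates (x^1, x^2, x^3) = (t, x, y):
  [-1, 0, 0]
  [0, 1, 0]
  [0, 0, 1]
det(g) = -1
√|det(g)| = 1
Volume element: dV = 1 dt dx dy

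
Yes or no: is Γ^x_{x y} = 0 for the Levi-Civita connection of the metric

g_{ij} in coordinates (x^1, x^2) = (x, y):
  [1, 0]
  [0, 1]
Γ^x_{x y} = (1/2) g^{xx} (∂_x g_{xy} + ∂_y g_{xx} - ∂_x g_{xy}) = (1/2)(1)((0) + (0) - (0)) = 0
This equals the proposed value 0.
Yes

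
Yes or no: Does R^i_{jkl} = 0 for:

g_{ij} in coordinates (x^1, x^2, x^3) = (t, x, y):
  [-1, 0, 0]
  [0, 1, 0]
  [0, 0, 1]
All metric components are constant, so every Christoffel symbol vanishes and R^i_{jkl} = 0.
Yes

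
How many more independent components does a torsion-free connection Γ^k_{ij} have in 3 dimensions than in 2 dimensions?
Independent components in n dimensions: n × n(n+1)/2 = n^2(n+1)/2.
3D: 3 × 6 = 18
2D: 2 × 3 = 6
Difference = 18 - 6 = 12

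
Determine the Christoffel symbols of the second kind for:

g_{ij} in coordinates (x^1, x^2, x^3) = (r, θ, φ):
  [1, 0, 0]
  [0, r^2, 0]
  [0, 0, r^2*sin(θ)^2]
Using Γ^k_{ij} = (1/2) g^{km} (∂_i g_{mj} + ∂_j g_{mi} - ∂_m g_{ij}); the metric is diagonal, so only the m = k term contributes.
Non-zero symbols (using the symmetry Γ^k_{ij} = Γ^k_{ji}):
Γ^r_{θ θ} = (1/2) g^{rr} (∂_θ g_{rθ} + ∂_θ g_{rθ} - ∂_r g_{θθ}) = (1/2)(1)((0) + (0) - (2*r)) = -r
Γ^r_{φ φ} = (1/2) g^{rr} (∂_φ g_{rφ} + ∂_φ g_{rφ} - ∂_r g_{φφ}) = (1/2)(1)((0) + (0) - (2*r*sin(θ)^2)) = -r*sin(θ)^2
Γ^θ_{r θ} = (1/2) g^{θθ} (∂_r g_{θθ} + ∂_θ g_{θr} - ∂_θ g_{rθ}) = (1/2)(1/r^2)((2*r) + (0) - (0)) = 1/r
Γ^θ_{φ φ} = (1/2) g^{θθ} (∂_φ g_{θφ} + ∂_φ g_{θφ} - ∂_θ g_{φφ}) = (1/2)(1/r^2)((0) + (0) - (r^2*sin(2*θ))) = -sin(2*θ)/2
Γ^φ_{r φ} = (1/2) g^{φφ} (∂_r g_{φφ} + ∂_φ g_{φr} - ∂_φ g_{rφ}) = (1/2)(1/(r^2*sin(θ)^2))((2*r*sin(θ)^2) + (0) - (0)) = 1/r
Γ^φ_{θ φ} = (1/2) g^{φφ} (∂_θ g_{φφ} + ∂_φ g_{φθ} - ∂_φ g_{θφ}) = (1/2)(1/(r^2*sin(θ)^2))((r^2*sin(2*θ)) + (0) - (0)) = 1/tan(θ)
All other Christoffel symbols are zero.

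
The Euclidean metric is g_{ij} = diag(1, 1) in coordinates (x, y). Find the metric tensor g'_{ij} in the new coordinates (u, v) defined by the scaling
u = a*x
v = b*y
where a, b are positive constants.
Invert the transformation: x = u/a, y = v/b
g'_{ij} = (∂x^k/∂x'^i)(∂x^l/∂x'^j) g_{kl}; with g_{kl} = δ_{kl} this is Σ_k (∂x^k/∂x'^i)(∂x^k/∂x'^j).
Jacobian: ∂x/∂u = 1/a, ∂x/∂v = 0, ∂y/∂u = 0, ∂y/∂v = 1/b
g'_{uu} = (1/a)(1/a) + (0)(0) = 1/a^2
g'_{uv} = (1/a)(0) + (0)(1/b) = 0
g'_{vv} = (0)(0) + (1/b)(1/b) = 1/b^2
g'_{ij} = diag(1/a^2, 1/b^2)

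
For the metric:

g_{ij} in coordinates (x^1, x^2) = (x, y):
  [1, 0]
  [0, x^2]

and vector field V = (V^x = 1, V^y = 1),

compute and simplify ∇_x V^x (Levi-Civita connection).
Non-zero Christoffel symbols:
Γ^x_{y y} = -x
Γ^y_{x y} = 1/x
∇_x V^x = ∂_x V^x + Γ^x_{x j} V^j
  = (0) + (0)(1) + (0)(1)
  = 0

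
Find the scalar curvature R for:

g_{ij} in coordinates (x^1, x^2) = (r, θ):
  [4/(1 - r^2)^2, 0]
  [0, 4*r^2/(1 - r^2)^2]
Non-zero Christoffel symbols (Γ^k_{ij} = Γ^k_{ji}):
Γ^r_{r r} = 2*r/(1 - r^2)
Γ^r_{θ θ} = (r^3 + r)/(r^2 - 1)
Γ^θ_{r θ} = (-r^2 - 1)/(r^3 - r)
Ricci tensor (R_{ij} = R^k_{ikj}): R_{rr} = -4/(r^2 - 1)^2, R_{rθ} = 0, R_{θθ} = -4*r^2/(r^2 - 1)^2
Inverse metric: g^{rr} = (1 - r^2)^2/4, g^{θθ} = (1 - r^2)^2/(4*r^2)
R = g^{ij} R_{ij} = ((1 - r^2)^2/4)(-4/(r^2 - 1)^2) + ((1 - r^2)^2/(4*r^2))(-4*r^2/(r^2 - 1)^2) = -2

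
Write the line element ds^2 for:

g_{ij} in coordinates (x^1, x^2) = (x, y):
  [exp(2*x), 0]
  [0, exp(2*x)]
ds^2 = g_{ij} dx^i dx^j; only the non-zero components contribute.
ds^2 = exp(2*x) dx^2 + exp(2*x) dy^2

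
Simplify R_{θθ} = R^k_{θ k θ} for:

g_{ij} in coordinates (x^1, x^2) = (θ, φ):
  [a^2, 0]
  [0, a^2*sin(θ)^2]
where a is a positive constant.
Non-zero Christoffel symbols (Γ^k_{ij} = Γ^k_{ji}):
Γ^θ_{φ φ} = -sin(2*θ)/2
Γ^φ_{θ φ} = 1/tan(θ)
R^θ_{θ θ θ} = 0 (a repeated index in an antisymmetric pair)
R^φ_{θ φ θ} = ∂_φ Γ^φ_{θ θ} - ∂_θ Γ^φ_{θ φ} + Γ^φ_{φ m} Γ^m_{θ θ} - Γ^φ_{θ m} Γ^m_{θ φ}
  = (0) - (-1/sin(θ)^2) + (0) - (1/tan(θ)^2) = 1
R_{θθ} = R^θ_{θ θ θ} + R^φ_{θ φ θ} = (0) + (1) = 1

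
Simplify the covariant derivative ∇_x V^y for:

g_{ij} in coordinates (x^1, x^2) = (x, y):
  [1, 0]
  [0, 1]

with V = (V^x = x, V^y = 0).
All Christoffel symbols are zero.
∇_x V^y = ∂_x V^y + Γ^y_{x j} V^j
  = (0) + (0)(x) + (0)(0)
  = 0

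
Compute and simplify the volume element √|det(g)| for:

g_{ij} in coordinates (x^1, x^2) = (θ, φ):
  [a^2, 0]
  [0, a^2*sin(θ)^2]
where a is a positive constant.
det(g) = a^4*sin(θ)^2
√|det(g)| = a^2*sin(θ) (taking 0 < θ < π so that |sin(θ)| = sin(θ))
Volume element: dV = a^2*sin(θ) dθ dφ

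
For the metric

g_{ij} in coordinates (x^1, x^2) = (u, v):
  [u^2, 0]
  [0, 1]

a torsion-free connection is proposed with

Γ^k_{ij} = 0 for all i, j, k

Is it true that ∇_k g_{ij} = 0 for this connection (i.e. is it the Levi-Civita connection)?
Using ∇_k g_{ij} = ∂_k g_{ij} - Γ^m_{ki} g_{mj} - Γ^m_{kj} g_{im}:
∇_u g_{uu} = (2*u) - (0) - (0) = 2*u ≠ 0
So the connection is not metric compatible (it is not the Levi-Civita connection).
No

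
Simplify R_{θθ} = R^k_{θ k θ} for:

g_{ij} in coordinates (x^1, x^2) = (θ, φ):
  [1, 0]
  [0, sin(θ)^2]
Non-zero Christoffel symbols (Γ^k_{ij} = Γ^k_{ji}):
Γ^θ_{φ φ} = -sin(2*θ)/2
Γ^φ_{θ φ} = 1/tan(θ)
R^θ_{θ θ θ} = 0 (a repeated index in an antisymmetric pair)
R^φ_{θ φ θ} = ∂_φ Γ^φ_{θ θ} - ∂_θ Γ^φ_{θ φ} + Γ^φ_{φ m} Γ^m_{θ θ} - Γ^φ_{θ m} Γ^m_{θ φ}
  = (0) - (-1/sin(θ)^2) + (0) - (1/tan(θ)^2) = 1
R_{θθ} = R^θ_{θ θ θ} + R^φ_{θ φ θ} = (0) + (1) = 1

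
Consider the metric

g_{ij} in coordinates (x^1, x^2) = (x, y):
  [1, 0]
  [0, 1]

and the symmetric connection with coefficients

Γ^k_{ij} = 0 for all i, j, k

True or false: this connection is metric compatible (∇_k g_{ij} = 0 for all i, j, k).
Using ∇_k g_{ij} = ∂_k g_{ij} - Γ^m_{ki} g_{mj} - Γ^m_{kj} g_{im}:
e.g. ∇_x g_{yy} = (0) - (0) - (0) = 0
Every component ∇_k g_{ij} vanishes: the connection is metric compatible.
True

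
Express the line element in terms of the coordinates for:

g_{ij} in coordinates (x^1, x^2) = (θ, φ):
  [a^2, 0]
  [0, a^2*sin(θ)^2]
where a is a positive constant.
ds^2 = g_{ij} dx^i dx^j; only the non-zero components contribute.
ds^2 = a^2 dθ^2 + a^2*sin(θ)^2 dφ^2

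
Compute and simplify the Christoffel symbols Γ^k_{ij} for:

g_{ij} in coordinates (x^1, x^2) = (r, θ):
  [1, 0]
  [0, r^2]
Using Γ^k_{ij} = (1/2) g^{km} (∂_i g_{mj} + ∂_j g_{mi} - ∂_m g_{ij}); the metric is diagonal, so only the m = k term contributes.
Non-zero symbols (using the symmetry Γ^k_{ij} = Γ^k_{ji}):
Γ^r_{θ θ} = (1/2) g^{rr} (∂_θ g_{rθ} + ∂_θ g_{rθ} - ∂_r g_{θθ}) = (1/2)(1)((0) + (0) - (2*r)) = -r
Γ^θ_{r θ} = (1/2) g^{θθ} (∂_r g_{θθ} + ∂_θ g_{θr} - ∂_θ g_{rθ}) = (1/2)(1/r^2)((2*r) + (0) - (0)) = 1/r
All other Christoffel symbols are zero.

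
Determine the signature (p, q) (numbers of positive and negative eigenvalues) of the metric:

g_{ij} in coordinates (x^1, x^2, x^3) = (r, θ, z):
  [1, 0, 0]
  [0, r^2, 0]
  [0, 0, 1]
The metric is diagonal, so its eigenvalues are the diagonal entries: 1, r^2, 1 (at a generic point, where coordinate-dependent entries are positive).
3 positive, 0 negative.
(3, 0) - Riemannian (positive definite)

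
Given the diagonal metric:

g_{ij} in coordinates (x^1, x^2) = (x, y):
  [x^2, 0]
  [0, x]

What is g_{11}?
With x^1 = x, x^2 = y, g_{11} = g_{xx} is the row-1, column-1 entry of the matrix.
g_{11} = x^2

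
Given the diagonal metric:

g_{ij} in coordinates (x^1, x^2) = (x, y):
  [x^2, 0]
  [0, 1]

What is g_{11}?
With x^1 = x, x^2 = y, g_{11} = g_{xx} is the row-1, column-1 entry of the matrix.
g_{11} = x^2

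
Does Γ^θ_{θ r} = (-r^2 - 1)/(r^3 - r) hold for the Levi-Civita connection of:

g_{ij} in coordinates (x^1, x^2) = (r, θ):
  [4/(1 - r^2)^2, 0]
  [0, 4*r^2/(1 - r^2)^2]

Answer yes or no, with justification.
Γ^θ_{θ r} = (1/2) g^{θθ} (∂_θ g_{θr} + ∂_r g_{θθ} - ∂_θ g_{θr}) = (1/2)((1 - r^2)^2/(4*r^2))((0) + (-8*(r^3 + r)/(r^2 - 1)^3) - (0)) = (-r^2 - 1)/(r^3 - r)
This equals the proposed value (-r^2 - 1)/(r^3 - r).
Yes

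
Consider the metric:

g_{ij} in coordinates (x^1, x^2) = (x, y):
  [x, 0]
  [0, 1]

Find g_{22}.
With x^1 = x, x^2 = y, g_{22} = g_{yy} is the row-2, column-2 entry of the matrix.
g_{22} = 1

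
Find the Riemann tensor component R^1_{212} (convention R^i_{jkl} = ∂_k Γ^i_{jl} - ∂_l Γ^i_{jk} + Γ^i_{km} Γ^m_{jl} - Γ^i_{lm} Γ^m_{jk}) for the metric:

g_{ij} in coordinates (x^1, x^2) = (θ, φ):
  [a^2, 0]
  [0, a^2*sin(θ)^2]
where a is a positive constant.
Non-zero Christoffel symbols (Γ^k_{ij} = Γ^k_{ji}):
Γ^θ_{φ φ} = -sin(2*θ)/2
Γ^φ_{θ φ} = 1/tan(θ)
R^θ_{φ θ φ} = ∂_θ Γ^θ_{φ φ} - ∂_φ Γ^θ_{φ θ} + Γ^θ_{θ m} Γ^m_{φ φ} - Γ^θ_{φ m} Γ^m_{φ θ}
  = (-cos(2*θ)) - (0) + (0) - (-cos(θ)^2) = sin(θ)^2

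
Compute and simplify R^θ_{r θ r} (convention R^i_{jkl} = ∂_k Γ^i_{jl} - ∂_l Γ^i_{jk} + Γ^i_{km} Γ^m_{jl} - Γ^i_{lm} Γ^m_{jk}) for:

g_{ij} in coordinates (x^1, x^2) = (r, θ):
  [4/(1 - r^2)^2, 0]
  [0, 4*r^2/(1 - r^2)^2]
Non-zero Christoffel symbols (Γ^k_{ij} = Γ^k_{ji}):
Γ^r_{r r} = 2*r/(1 - r^2)
Γ^r_{θ θ} = (r^3 + r)/(r^2 - 1)
Γ^θ_{r θ} = (-r^2 - 1)/(r^3 - r)
R^θ_{r θ r} = ∂_θ Γ^θ_{r r} - ∂_r Γ^θ_{r θ} + Γ^θ_{θ m} Γ^m_{r r} - Γ^θ_{r m} Γ^m_{r θ}
  = (0) - ((r^4 + 4*r^2 - 1)/(r^3 - r)^2) + (2*(r^2 + 1)/(r^2 - 1)^2) - ((r^2 + 1)^2/(r^3 - r)^2) = -4/(r^2 - 1)^2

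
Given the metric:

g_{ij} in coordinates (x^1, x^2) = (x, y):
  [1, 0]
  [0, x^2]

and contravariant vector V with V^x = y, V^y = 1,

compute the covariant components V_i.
V_i = g_{ij} V^j:
V_x = (1)(y) + (0)(1) = y
V_y = (0)(y) + (x^2)(1) = x^2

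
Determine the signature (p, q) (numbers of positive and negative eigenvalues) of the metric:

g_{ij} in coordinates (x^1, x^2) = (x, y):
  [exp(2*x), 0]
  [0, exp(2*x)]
The metric is diagonal, so its eigenvalues are the diagonal entries: exp(2*x), exp(2*x) (at a generic point, where coordinate-dependent entries are positive).
2 positive, 0 negative.
(2, 0) - Riemannian (positive definite)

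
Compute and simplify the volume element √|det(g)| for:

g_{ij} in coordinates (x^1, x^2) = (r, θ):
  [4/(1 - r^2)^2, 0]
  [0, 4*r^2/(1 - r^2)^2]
det(g) = 16*r^2/(1 - r^2)^4
√|det(g)| = 4*r/(r^2 - 1)^2
Volume element: dV = 4*r/(r^2 - 1)^2 dr dθ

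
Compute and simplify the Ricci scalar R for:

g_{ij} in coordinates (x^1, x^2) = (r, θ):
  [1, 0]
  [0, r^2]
Non-zero Christoffel symbols (Γ^k_{ij} = Γ^k_{ji}):
Γ^r_{θ θ} = -r
Γ^θ_{r θ} = 1/r
Ricci tensor (R_{ij} = R^k_{ikj}): R_{rr} = 0, R_{rθ} = 0, R_{θθ} = 0
Inverse metric: g^{rr} = 1, g^{θθ} = 1/r^2
R = g^{ij} R_{ij} = (1)(0) + (1/r^2)(0) = 0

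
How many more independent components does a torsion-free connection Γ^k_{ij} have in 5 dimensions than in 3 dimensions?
Independent components in n dimensions: n × n(n+1)/2 = n^2(n+1)/2.
5D: 5 × 15 = 75
3D: 3 × 6 = 18
Difference = 75 - 18 = 57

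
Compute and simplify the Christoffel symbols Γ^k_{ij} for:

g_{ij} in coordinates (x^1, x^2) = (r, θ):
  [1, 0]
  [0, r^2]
Using Γ^k_{ij} = (1/2) g^{km} (∂_i g_{mj} + ∂_j g_{mi} - ∂_m g_{ij}); the metric is diagonal, so only the m = k term contributes.
Non-zero symbols (using the symmetry Γ^k_{ij} = Γ^k_{ji}):
Γ^r_{θ θ} = (1/2) g^{rr} (∂_θ g_{rθ} + ∂_θ g_{rθ} - ∂_r g_{θθ}) = (1/2)(1)((0) + (0) - (2*r)) = -r
Γ^θ_{r θ} = (1/2) g^{θθ} (∂_r g_{θθ} + ∂_θ g_{θr} - ∂_θ g_{rθ}) = (1/2)(1/r^2)((2*r) + (0) - (0)) = 1/r
All other Christoffel symbols are zero.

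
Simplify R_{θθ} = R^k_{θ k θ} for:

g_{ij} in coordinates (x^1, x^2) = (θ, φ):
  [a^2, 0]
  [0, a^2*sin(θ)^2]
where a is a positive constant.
Non-zero Christoffel symbols (Γ^k_{ij} = Γ^k_{ji}):
Γ^θ_{φ φ} = -sin(2*θ)/2
Γ^φ_{θ φ} = 1/tan(θ)
R^θ_{θ θ θ} = 0 (a repeated index in an antisymmetric pair)
R^φ_{θ φ θ} = ∂_φ Γ^φ_{θ θ} - ∂_θ Γ^φ_{θ φ} + Γ^φ_{φ m} Γ^m_{θ θ} - Γ^φ_{θ m} Γ^m_{θ φ}
  = (0) - (-1/sin(θ)^2) + (0) - (1/tan(θ)^2) = 1
R_{θθ} = R^θ_{θ θ θ} + R^φ_{θ φ θ} = (0) + (1) = 1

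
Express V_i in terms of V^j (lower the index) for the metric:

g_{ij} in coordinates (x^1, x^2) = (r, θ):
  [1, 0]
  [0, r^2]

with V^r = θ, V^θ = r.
V_i = g_{ij} V^j:
V_r = (1)(θ) + (0)(r) = θ
V_θ = (0)(θ) + (r^2)(r) = r^3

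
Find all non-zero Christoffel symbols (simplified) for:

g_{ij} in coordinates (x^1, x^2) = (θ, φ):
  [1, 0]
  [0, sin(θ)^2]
Using Γ^k_{ij} = (1/2) g^{km} (∂_i g_{mj} + ∂_j g_{mi} - ∂_m g_{ij}); the metric is diagonal, so only the m = k term contributes.
Non-zero symbols (using the symmetry Γ^k_{ij} = Γ^k_{ji}):
Γ^θ_{φ φ} = (1/2) g^{θθ} (∂_φ g_{θφ} + ∂_φ g_{θφ} - ∂_θ g_{φφ}) = (1/2)(1)((0) + (0) - (sin(2*θ))) = -sin(2*θ)/2
Γ^φ_{θ φ} = (1/2) g^{φφ} (∂_θ g_{φφ} + ∂_φ g_{φθ} - ∂_φ g_{θφ}) = (1/2)(1/sin(θ)^2)((sin(2*θ)) + (0) - (0)) = 1/tan(θ)
All other Christoffel symbols are zero.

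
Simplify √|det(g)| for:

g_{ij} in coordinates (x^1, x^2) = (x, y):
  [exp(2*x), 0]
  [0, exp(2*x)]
det(g) = exp(4*x)
√|det(g)| = exp(2*x)
Volume element: dV = exp(2*x) dx dy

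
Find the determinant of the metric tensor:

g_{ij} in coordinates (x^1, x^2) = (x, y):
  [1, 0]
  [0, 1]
For a 2×2 metric: det(g) = g_{11}·g_{22} - g_{12}·g_{21}
= (1)·(1) - (0)·(0)
= 1 - 0
det(g) = 1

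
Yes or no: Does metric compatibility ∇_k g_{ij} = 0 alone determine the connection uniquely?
One also needs vanishing torsion; metric compatibility plus torsion-freeness singles out the Levi-Civita connection.
No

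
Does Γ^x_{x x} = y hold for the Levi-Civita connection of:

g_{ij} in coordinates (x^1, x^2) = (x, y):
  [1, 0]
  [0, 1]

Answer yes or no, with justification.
Γ^x_{x x} = (1/2) g^{xx} (∂_x g_{xx} + ∂_x g_{xx} - ∂_x g_{xx}) = (1/2)(1)((0) + (0) - (0)) = 0
This differs from the proposed value y.
No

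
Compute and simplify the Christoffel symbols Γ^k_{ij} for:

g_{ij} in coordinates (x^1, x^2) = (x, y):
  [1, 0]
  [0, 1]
Using Γ^k_{ij} = (1/2) g^{km} (∂_i g_{mj} + ∂_j g_{mi} - ∂_m g_{ij}); the metric is diagonal, so only the m = k term contributes.
Every metric component is constant, so all ∂_m g_{ij} = 0 and every Christoffel symbol vanishes.
All Christoffel symbols are zero.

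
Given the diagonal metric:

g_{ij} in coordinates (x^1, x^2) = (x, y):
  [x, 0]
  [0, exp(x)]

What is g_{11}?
With x^1 = x, x^2 = y, g_{11} = g_{xx} is the row-1, column-1 entry of the matrix.
g_{11} = x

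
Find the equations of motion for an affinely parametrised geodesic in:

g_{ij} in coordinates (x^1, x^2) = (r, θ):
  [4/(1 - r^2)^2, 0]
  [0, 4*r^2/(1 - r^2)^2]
Geodesic equation: d^2x^k/dλ^2 + Γ^k_{ij} (dx^i/dλ)(dx^j/dλ) = 0.
Non-zero Christoffel symbols:
Γ^r_{r r} = 2*r/(1 - r^2)
Γ^r_{θ θ} = (r^3 + r)/(r^2 - 1)
Γ^θ_{r θ} = (-r^2 - 1)/(r^3 - r)
Substituting (the symmetric pair Γ^k_{ij}, Γ^k_{ji} combines into a factor 2):
d^2r/dλ^2 + (2*r/(1 - r^2)) (dr/dλ)^2 + ((r^3 + r)/(r^2 - 1)) (dθ/dλ)^2 = 0
d^2θ/dλ^2 + ((-2*r^2 - 2)/(r^3 - r)) (dr/dλ)(dθ/dλ) = 0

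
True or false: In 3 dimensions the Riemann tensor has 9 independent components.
n^2(n^2-1)/12 = 9·8/12 = 6 independent components for n = 3.
False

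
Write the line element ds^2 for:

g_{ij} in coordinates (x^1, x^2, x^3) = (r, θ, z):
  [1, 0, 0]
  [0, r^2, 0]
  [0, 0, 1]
ds^2 = g_{ij} dx^i dx^j; only the non-zero components contribute.
ds^2 = dr^2 + r^2 dθ^2 + dz^2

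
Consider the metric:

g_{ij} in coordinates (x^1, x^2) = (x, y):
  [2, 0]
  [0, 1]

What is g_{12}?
With x^1 = x, x^2 = y, g_{12} = g_{xy} is the row-1, column-2 entry of the matrix.
g_{12} = 0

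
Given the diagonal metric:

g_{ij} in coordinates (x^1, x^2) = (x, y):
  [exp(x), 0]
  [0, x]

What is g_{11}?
With x^1 = x, x^2 = y, g_{11} = g_{xx} is the row-1, column-1 entry of the matrix.
g_{11} = exp(x)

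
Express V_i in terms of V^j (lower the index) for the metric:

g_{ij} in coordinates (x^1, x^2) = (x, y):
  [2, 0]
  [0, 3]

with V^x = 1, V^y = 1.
V_i = g_{ij} V^j:
V_x = (2)(1) + (0)(1) = 2
V_y = (0)(1) + (3)(1) = 3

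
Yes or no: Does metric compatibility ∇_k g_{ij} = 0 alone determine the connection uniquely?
One also needs vanishing torsion; metric compatibility plus torsion-freeness singles out the Levi-Civita connection.
No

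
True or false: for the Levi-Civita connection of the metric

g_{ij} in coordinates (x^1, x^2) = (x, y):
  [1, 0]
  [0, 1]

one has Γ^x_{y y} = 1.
Γ^x_{y y} = (1/2) g^{xx} (∂_y g_{xy} + ∂_y g_{xy} - ∂_x g_{yy}) = (1/2)(1)((0) + (0) - (0)) = 0
This differs from the proposed value 1.
False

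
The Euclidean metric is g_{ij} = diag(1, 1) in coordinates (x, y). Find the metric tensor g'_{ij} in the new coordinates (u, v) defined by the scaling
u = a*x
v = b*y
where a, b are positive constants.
Invert the transformation: x = u/a, y = v/b
g'_{ij} = (∂x^k/∂x'^i)(∂x^l/∂x'^j) g_{kl}; with g_{kl} = δ_{kl} this is Σ_k (∂x^k/∂x'^i)(∂x^k/∂x'^j).
Jacobian: ∂x/∂u = 1/a, ∂x/∂v = 0, ∂y/∂u = 0, ∂y/∂v = 1/b
g'_{uu} = (1/a)(1/a) + (0)(0) = 1/a^2
g'_{uv} = (1/a)(0) + (0)(1/b) = 0
g'_{vv} = (0)(0) + (1/b)(1/b) = 1/b^2
g'_{ij} = diag(1/a^2, 1/b^2)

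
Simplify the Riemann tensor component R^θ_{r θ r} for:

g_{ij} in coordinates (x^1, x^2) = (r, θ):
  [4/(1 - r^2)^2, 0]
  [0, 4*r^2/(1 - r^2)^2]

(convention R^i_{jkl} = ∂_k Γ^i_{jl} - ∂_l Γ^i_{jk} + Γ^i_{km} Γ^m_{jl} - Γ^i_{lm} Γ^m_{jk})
Non-zero Christoffel symbols (Γ^k_{ij} = Γ^k_{ji}):
Γ^r_{r r} = 2*r/(1 - r^2)
Γ^r_{θ θ} = (r^3 + r)/(r^2 - 1)
Γ^θ_{r θ} = (-r^2 - 1)/(r^3 - r)
R^θ_{r θ r} = ∂_θ Γ^θ_{r r} - ∂_r Γ^θ_{r θ} + Γ^θ_{θ m} Γ^m_{r r} - Γ^θ_{r m} Γ^m_{r θ}
  = (0) - ((r^4 + 4*r^2 - 1)/(r^3 - r)^2) + (2*(r^2 + 1)/(r^2 - 1)^2) - ((r^2 + 1)^2/(r^3 - r)^2) = -4/(r^2 - 1)^2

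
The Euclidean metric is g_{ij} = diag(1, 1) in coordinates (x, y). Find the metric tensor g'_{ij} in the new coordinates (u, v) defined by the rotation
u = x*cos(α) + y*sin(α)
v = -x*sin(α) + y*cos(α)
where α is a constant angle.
Invert the transformation: x = u*cos(α) - v*sin(α), y = u*sin(α) + v*cos(α)
g'_{ij} = (∂x^k/∂x'^i)(∂x^l/∂x'^j) g_{kl}; with g_{kl} = δ_{kl} this is Σ_k (∂x^k/∂x'^i)(∂x^k/∂x'^j).
Jacobian: ∂x/∂u = cos(α), ∂x/∂v = -sin(α), ∂y/∂u = sin(α), ∂y/∂v = cos(α)
g'_{uu} = (cos(α))(cos(α)) + (sin(α))(sin(α)) = 1
g'_{uv} = (cos(α))(-sin(α)) + (sin(α))(cos(α)) = 0
g'_{vv} = (-sin(α))(-sin(α)) + (cos(α))(cos(α)) = 1
g'_{ij} = diag(1, 1)
The Euclidean metric is invariant under rotations.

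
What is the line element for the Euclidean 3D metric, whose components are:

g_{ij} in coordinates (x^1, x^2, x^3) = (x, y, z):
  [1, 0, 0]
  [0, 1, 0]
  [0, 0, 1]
ds^2 = g_{ij} dx^i dx^j; only the non-zero components contribute.
ds^2 = dx^2 + dy^2 + dz^2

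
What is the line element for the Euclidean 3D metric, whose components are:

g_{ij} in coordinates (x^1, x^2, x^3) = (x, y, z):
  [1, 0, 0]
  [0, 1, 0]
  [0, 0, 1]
ds^2 = g_{ij} dx^i dx^j; only the non-zero components contribute.
ds^2 = dx^2 + dy^2 + dz^2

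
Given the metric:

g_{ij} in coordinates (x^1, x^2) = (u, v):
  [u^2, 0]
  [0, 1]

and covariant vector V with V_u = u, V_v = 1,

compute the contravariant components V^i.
Inverse metric (diagonal): g^{uu} = 1/u^2, g^{vv} = 1
V^i = g^{ij} V_j:
V^u = (1/u^2)(u) + (0)(1) = 1/u
V^v = (0)(u) + (1)(1) = 1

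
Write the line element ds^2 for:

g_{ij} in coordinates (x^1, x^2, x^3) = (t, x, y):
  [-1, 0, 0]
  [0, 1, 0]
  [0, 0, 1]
ds^2 = g_{ij} dx^i dx^j; only the non-zero components contribute.
ds^2 = -dt^2 + dx^2 + dy^2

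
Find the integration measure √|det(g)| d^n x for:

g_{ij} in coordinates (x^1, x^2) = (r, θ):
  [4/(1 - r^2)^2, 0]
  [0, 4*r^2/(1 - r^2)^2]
det(g) = 16*r^2/(1 - r^2)^4
√|det(g)| = 4*r/(r^2 - 1)^2
Volume element: dV = 4*r/(r^2 - 1)^2 dr dθ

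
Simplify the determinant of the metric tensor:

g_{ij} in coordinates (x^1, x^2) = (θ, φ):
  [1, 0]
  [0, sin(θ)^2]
For a 2×2 metric: det(g) = g_{11}·g_{22} - g_{12}·g_{21}
= (1)·(sin(θ)^2) - (0)·(0)
= sin(θ)^2 - 0
det(g) = sin(θ)^2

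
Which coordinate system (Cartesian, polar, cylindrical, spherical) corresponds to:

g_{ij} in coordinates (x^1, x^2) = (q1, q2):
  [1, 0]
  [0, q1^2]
The line element ds^2 = dq1^2 + q1^2 dq2^2 is dr^2 + r^2 dθ^2 with q1 = r, q2 = θ.
polar coordinates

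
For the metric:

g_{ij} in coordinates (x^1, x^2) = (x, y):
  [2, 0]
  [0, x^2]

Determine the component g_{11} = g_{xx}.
With x^1 = x, x^2 = y, g_{11} = g_{xx} is the row-1, column-1 entry of the matrix.
g_{11} = 2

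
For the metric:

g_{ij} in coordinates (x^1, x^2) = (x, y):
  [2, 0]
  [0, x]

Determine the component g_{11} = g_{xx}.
With x^1 = x, x^2 = y, g_{11} = g_{xx} is the row-1, column-1 entry of the matrix.
g_{11} = 2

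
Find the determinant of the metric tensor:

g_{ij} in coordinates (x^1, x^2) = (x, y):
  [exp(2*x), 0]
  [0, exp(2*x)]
For a 2×2 metric: det(g) = g_{11}·g_{22} - g_{12}·g_{21}
= (exp(2*x))·(exp(2*x)) - (0)·(0)
= exp(4*x) - 0
det(g) = exp(4*x)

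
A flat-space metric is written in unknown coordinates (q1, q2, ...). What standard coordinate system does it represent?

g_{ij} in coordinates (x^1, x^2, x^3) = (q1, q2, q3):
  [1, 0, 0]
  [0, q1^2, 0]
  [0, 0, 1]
The line element ds^2 = dq1^2 + q1^2 dq2^2 + dq3^2 is dr^2 + r^2 dθ^2 + dz^2 with q1 = r, q2 = θ, q3 = z.
cylindrical coordinates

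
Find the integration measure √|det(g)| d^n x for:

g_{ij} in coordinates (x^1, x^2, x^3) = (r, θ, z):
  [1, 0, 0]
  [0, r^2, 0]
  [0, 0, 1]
det(g) = r^2
√|det(g)| = r
Volume element: dV = r dr dθ dz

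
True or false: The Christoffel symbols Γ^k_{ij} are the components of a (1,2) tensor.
Under a change of coordinates Γ picks up an inhomogeneous term ∂²x/∂x'∂x'; e.g. Γ = 0 in Cartesian coordinates but Γ^r_{θθ} = -r in polar coordinates on the same flat plane.
False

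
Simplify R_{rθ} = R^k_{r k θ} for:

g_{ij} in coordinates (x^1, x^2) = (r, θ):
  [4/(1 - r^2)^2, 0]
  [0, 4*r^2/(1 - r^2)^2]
Non-zero Christoffel symbols (Γ^k_{ij} = Γ^k_{ji}):
Γ^r_{r r} = 2*r/(1 - r^2)
Γ^r_{θ θ} = (r^3 + r)/(r^2 - 1)
Γ^θ_{r θ} = (-r^2 - 1)/(r^3 - r)
R^r_{r r θ} = 0 (a repeated index in an antisymmetric pair)
R^θ_{r θ θ} = 0 (a repeated index in an antisymmetric pair)
R_{rθ} = R^r_{r r θ} + R^θ_{r θ θ} = (0) + (0) = 0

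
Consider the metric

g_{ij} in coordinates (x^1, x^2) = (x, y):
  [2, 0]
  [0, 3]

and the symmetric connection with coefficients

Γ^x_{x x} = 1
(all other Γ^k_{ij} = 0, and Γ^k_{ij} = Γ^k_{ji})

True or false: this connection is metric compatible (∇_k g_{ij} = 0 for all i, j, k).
Using ∇_k g_{ij} = ∂_k g_{ij} - Γ^m_{ki} g_{mj} - Γ^m_{kj} g_{im}:
∇_x g_{xx} = (0) - (2) - (2) = -4 ≠ 0
So the connection is not metric compatible (it is not the Levi-Civita connection).
False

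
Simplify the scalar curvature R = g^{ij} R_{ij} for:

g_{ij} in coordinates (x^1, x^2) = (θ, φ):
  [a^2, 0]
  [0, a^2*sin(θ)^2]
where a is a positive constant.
Non-zero Christoffel symbols (Γ^k_{ij} = Γ^k_{ji}):
Γ^θ_{φ φ} = -sin(2*θ)/2
Γ^φ_{θ φ} = 1/tan(θ)
Ricci tensor (R_{ij} = R^k_{ikj}): R_{θθ} = 1, R_{θφ} = 0, R_{φφ} = sin(θ)^2
Inverse metric: g^{θθ} = 1/a^2, g^{φφ} = 1/(a^2*sin(θ)^2)
R = g^{ij} R_{ij} = (1/a^2)(1) + (1/(a^2*sin(θ)^2))(sin(θ)^2) = 2/a^2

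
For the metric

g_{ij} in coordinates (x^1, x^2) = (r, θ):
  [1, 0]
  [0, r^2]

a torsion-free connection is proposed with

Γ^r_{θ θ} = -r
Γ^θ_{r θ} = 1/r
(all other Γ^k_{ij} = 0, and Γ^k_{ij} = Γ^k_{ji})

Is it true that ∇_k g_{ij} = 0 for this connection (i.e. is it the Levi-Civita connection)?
Using ∇_k g_{ij} = ∂_k g_{ij} - Γ^m_{ki} g_{mj} - Γ^m_{kj} g_{im}:
e.g. ∇_r g_{θθ} = (2*r) - (r) - (r) = 0
Every component ∇_k g_{ij} vanishes: the connection is metric compatible.
Yes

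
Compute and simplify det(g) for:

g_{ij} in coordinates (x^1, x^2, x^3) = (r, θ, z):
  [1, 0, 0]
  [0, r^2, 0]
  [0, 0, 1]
Diagonal metric: det(g) = g_{11}·g_{22}·g_{33}
= (1)·(r^2)·(1)
det(g) = r^2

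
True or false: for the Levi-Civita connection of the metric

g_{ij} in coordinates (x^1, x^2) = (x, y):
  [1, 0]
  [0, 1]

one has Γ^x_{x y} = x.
Γ^x_{x y} = (1/2) g^{xx} (∂_x g_{xy} + ∂_y g_{xx} - ∂_x g_{xy}) = (1/2)(1)((0) + (0) - (0)) = 0
This differs from the proposed value x.
False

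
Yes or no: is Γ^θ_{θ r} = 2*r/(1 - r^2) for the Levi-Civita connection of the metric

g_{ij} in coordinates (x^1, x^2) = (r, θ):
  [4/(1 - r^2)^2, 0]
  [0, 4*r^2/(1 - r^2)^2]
Γ^θ_{θ r} = (1/2) g^{θθ} (∂_θ g_{θr} + ∂_r g_{θθ} - ∂_θ g_{θr}) = (1/2)((1 - r^2)^2/(4*r^2))((0) + (-8*(r^3 + r)/(r^2 - 1)^3) - (0)) = (-r^2 - 1)/(r^3 - r)
This differs from the proposed value 2*r/(1 - r^2).
No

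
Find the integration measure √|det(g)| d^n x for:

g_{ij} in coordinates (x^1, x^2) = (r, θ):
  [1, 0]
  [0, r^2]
det(g) = r^2
√|det(g)| = r
Volume element: dV = r dr dθ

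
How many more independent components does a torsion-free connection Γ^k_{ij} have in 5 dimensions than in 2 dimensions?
Independent components in n dimensions: n × n(n+1)/2 = n^2(n+1)/2.
5D: 5 × 15 = 75
2D: 2 × 3 = 6
Difference = 75 - 6 = 69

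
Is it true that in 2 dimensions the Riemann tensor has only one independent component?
The number of independent components is n^2(n^2-1)/12 = 4·3/12 = 1 for n = 2 (e.g. R_{1212}).
Yes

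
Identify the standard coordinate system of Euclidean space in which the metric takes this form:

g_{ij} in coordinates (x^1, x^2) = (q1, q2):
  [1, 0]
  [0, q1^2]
The line element ds^2 = dq1^2 + q1^2 dq2^2 is dr^2 + r^2 dθ^2 with q1 = r, q2 = θ.
polar coordinates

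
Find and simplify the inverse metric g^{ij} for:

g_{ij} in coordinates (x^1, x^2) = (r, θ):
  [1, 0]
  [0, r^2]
The metric is diagonal, so g^{ij} is diagonal with entries 1/g_{ii}: diag(1, 1/(r^2)).
g^{ij}:
  [1, 0]
  [0, 1/r^2]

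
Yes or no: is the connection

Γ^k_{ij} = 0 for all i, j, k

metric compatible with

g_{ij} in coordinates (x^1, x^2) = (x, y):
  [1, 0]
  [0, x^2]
Using ∇_k g_{ij} = ∂_k g_{ij} - Γ^m_{ki} g_{mj} - Γ^m_{kj} g_{im}:
∇_x g_{yy} = (2*x) - (0) - (0) = 2*x ≠ 0
So the connection is not metric compatible (it is not the Levi-Civita connection).
No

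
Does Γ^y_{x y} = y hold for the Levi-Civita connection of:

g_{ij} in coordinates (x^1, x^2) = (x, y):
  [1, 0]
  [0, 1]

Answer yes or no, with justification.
Γ^y_{x y} = (1/2) g^{yy} (∂_x g_{yy} + ∂_y g_{yx} - ∂_y g_{xy}) = (1/2)(1)((0) + (0) - (0)) = 0
This differs from the proposed value y.
No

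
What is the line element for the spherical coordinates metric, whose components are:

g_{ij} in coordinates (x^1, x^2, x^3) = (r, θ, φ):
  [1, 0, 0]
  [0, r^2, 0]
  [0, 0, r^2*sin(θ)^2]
ds^2 = g_{ij} dx^i dx^j; only the non-zero components contribute.
ds^2 = dr^2 + r^2 dθ^2 + r^2*sin(θ)^2 dφ^2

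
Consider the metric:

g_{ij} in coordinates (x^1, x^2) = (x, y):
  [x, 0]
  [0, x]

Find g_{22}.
With x^1 = x, x^2 = y, g_{22} = g_{yy} is the row-2, column-2 entry of the matrix.
g_{22} = x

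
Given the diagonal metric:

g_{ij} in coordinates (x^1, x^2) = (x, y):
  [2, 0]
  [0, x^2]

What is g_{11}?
With x^1 = x, x^2 = y, g_{11} = g_{xx} is the row-1, column-1 entry of the matrix.
g_{11} = 2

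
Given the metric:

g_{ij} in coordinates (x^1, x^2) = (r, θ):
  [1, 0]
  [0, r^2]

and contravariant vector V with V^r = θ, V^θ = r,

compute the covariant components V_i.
V_i = g_{ij} V^j:
V_r = (1)(θ) + (0)(r) = θ
V_θ = (0)(θ) + (r^2)(r) = r^3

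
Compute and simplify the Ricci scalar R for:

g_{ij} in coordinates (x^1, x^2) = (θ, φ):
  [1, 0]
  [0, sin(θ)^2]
Non-zero Christoffel symbols (Γ^k_{ij} = Γ^k_{ji}):
Γ^θ_{φ φ} = -sin(2*θ)/2
Γ^φ_{θ φ} = 1/tan(θ)
Ricci tensor (R_{ij} = R^k_{ikj}): R_{θθ} = 1, R_{θφ} = 0, R_{φφ} = sin(θ)^2
Inverse metric: g^{θθ} = 1, g^{φφ} = 1/sin(θ)^2
R = g^{ij} R_{ij} = (1)(1) + (1/sin(θ)^2)(sin(θ)^2) = 2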